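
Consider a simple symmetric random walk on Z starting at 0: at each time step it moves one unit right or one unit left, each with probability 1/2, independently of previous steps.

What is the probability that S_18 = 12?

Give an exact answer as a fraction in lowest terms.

To reach position 12 after 18 steps: need 15 steps of +1 and 3 of -1.
Favorable paths: C(18,15) = 816
Total paths: 2^18 = 262144
P = 816/262144 = 51/16384

Answer: 51/16384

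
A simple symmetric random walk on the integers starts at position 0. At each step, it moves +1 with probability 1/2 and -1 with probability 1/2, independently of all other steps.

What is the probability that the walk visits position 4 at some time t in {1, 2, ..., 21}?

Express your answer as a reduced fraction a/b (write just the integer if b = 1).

Count via complement. Let g(t,s) = #length-t paths at position s with S_1..S_t all ≠ 4.
g(t,s) = g(t-1,s-1) + g(t-1,s+1) for s ≠ 4; g(t,4) = 0.
t=0: g(0,0)=1
t=1: g(1,-1)=1 g(1,1)=1
t=2: g(2,-2)=1 g(2,0)=2 g(2,2)=1
t=3: g(3,-3)=1 g(3,-1)=3 g(3,1)=3 g(3,3)=1
t=4: g(4,-4)=1 g(4,-2)=4 g(4,0)=6 g(4,2)=4
t=5: g(5,-5)=1 g(5,-3)=5 g(5,-1)=10 g(5,1)=10 g(5,3)=4
t=6: g(6,-6)=1 g(6,-4)=6 g(6,-2)=15 g(6,0)=20 g(6,2)=14
t=7: g(7,-7)=1 g(7,-5)=7 g(7,-3)=21 g(7,-1)=35 g(7,1)=34 g(7,3)=14
t=8: g(8,-8)=1 g(8,-6)=8 g(8,-4)=28 g(8,-2)=56 g(8,0)=69 g(8,2)=48
t=9: g(9,-9)=1 g(9,-7)=9 g(9,-5)=36 g(9,-3)=84 g(9,-1)=125 g(9,1)=117 g(9,3)=48
t=10: g(10,-10)=1 g(10,-8)=10 g(10,-6)=45 g(10,-4)=120 g(10,-2)=209 g(10,0)=242 g(10,2)=165
t=11: g(11,-11)=1 g(11,-9)=11 g(11,-7)=55 g(11,-5)=165 g(11,-3)=329 g(11,-1)=451 g(11,1)=407 g(11,3)=165
t=12: g(12,-12)=1 g(12,-10)=12 g(12,-8)=66 g(12,-6)=220 g(12,-4)=494 g(12,-2)=780 g(12,0)=858 g(12,2)=572
t=13: g(13,-13)=1 g(13,-11)=13 g(13,-9)=78 g(13,-7)=286 g(13,-5)=714 g(13,-3)=1274 g(13,-1)=1638 g(13,1)=1430 g(13,3)=572
t=14: g(14,-14)=1 g(14,-12)=14 g(14,-10)=91 g(14,-8)=364 g(14,-6)=1000 g(14,-4)=1988 g(14,-2)=2912 g(14,0)=3068 g(14,2)=2002
t=15: g(15,-15)=1 g(15,-13)=15 g(15,-11)=105 g(15,-9)=455 g(15,-7)=1364 g(15,-5)=2988 g(15,-3)=4900 g(15,-1)=5980 g(15,1)=5070 g(15,3)=2002
t=16: g(16,-16)=1 g(16,-14)=16 g(16,-12)=120 g(16,-10)=560 g(16,-8)=1819 g(16,-6)=4352 g(16,-4)=7888 g(16,-2)=10880 g(16,0)=11050 g(16,2)=7072
t=17: g(17,-17)=1 g(17,-15)=17 g(17,-13)=136 g(17,-11)=680 g(17,-9)=2379 g(17,-7)=6171 g(17,-5)=12240 g(17,-3)=18768 g(17,-1)=21930 g(17,1)=18122 g(17,3)=7072
t=18: g(18,-18)=1 g(18,-16)=18 g(18,-14)=153 g(18,-12)=816 g(18,-10)=3059 g(18,-8)=8550 g(18,-6)=18411 g(18,-4)=31008 g(18,-2)=40698 g(18,0)=40052 g(18,2)=25194
t=19: g(19,-19)=1 g(19,-17)=19 g(19,-15)=171 g(19,-13)=969 g(19,-11)=3875 g(19,-9)=11609 g(19,-7)=26961 g(19,-5)=49419 g(19,-3)=71706 g(19,-1)=80750 g(19,1)=65246 g(19,3)=25194
t=20: g(20,-20)=1 g(20,-18)=20 g(20,-16)=190 g(20,-14)=1140 g(20,-12)=4844 g(20,-10)=15484 g(20,-8)=38570 g(20,-6)=76380 g(20,-4)=121125 g(20,-2)=152456 g(20,0)=145996 g(20,2)=90440
t=21: g(21,-21)=1 g(21,-19)=21 g(21,-17)=210 g(21,-15)=1330 g(21,-13)=5984 g(21,-11)=20328 g(21,-9)=54054 g(21,-7)=114950 g(21,-5)=197505 g(21,-3)=273581 g(21,-1)=298452 g(21,1)=236436 g(21,3)=90440
Paths never hitting 4: Σ_s g(21,s) = 1293292
Paths hitting 4: 2^21 - 1293292 = 803860
P = 803860/2097152 = 200965/524288

Answer: 200965/524288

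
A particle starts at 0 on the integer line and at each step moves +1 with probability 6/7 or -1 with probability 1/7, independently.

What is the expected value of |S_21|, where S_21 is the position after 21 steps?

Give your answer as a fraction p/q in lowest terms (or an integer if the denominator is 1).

Answer: 170984741054589543/11398895185373143

Derivation:
S_21 takes values m ≡ 1 (mod 2) with |m| ≤ 21; P(S_21=m) = C(21,(21+m)/2) · (6/7)^((21+m)/2) · (1/7)^((21-m)/2).
Distribution: P(S=-21)=1/558545864083284007, P(S=-19)=18/79792266297612001, P(S=-17)=1080/79792266297612001, P(S=-15)=41040/79792266297612001, P(S=-13)=1108080/79792266297612001, P(S=-11)=22604832/79792266297612001, P(S=-9)=361677312/79792266297612001, P(S=-7)=32550958080/558545864083284007, P(S=-5)=48826437120/79792266297612001, P(S=-3)=423162455040/79792266297612001, P(S=-1)=3046769676288/79792266297612001, P(S=1)=18280618057728/79792266297612001, P(S=3)=91403090288640/79792266297612001, P(S=5)=379674375045120/79792266297612001, P(S=7)=9112185001082880/558545864083284007, P(S=9)=3644874000433152/79792266297612001, P(S=11)=8200966500974592/79792266297612001, P(S=13)=14472293825249280/79792266297612001, P(S=15)=19296391766999040/79792266297612001, P(S=17)=18280792200314880/79792266297612001, P(S=19)=10968475320188928/79792266297612001, P(S=21)=21936950640377856/558545864083284007
E[|S_21|] = Σ_m |m|·P(S_21=m) = 170984741054589543/11398895185373143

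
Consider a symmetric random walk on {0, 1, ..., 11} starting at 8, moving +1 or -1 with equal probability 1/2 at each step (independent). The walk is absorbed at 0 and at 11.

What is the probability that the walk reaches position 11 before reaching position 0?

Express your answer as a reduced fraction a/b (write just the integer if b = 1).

Answer: 8/11

Derivation:
Symmetric walk (p = 1/2): the harmonic-function argument gives P(hit 11 before 0 | start at 8) = a/N.
P = 8/11 = 8/11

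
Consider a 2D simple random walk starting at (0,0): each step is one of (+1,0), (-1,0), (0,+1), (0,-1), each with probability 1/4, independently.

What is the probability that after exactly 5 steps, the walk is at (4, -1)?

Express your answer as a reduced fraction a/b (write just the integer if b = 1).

Let h be the number of horizontal steps (so 5-h are vertical). To end at (4,-1) need (h+4)/2 right-steps and ((5-h)-1)/2 up-steps.
Sum over h with 4 ≤ h ≤ 4, h ≡ 0 (mod 2), 5-h ≡ 1 (mod 2):
h=4: C(5,4)·C(4,4)·C(1,0) = 5·1·1 = 5
Total favorable: 5
Total paths: 4^5 = 1024
P = 5/1024 = 5/1024

Answer: 5/1024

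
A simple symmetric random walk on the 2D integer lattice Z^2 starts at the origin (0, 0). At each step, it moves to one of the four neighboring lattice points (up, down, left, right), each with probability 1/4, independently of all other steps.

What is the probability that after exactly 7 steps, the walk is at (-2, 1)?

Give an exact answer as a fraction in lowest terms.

Let h be the number of horizontal steps (so 7-h are vertical). To end at (-2,1) need (h-2)/2 right-steps and ((7-h)+1)/2 up-steps.
Sum over h with 2 ≤ h ≤ 6, h ≡ 0 (mod 2), 7-h ≡ 1 (mod 2):
h=2: C(7,2)·C(2,0)·C(5,3) = 21·1·10 = 210
h=4: C(7,4)·C(4,1)·C(3,2) = 35·4·3 = 420
h=6: C(7,6)·C(6,2)·C(1,1) = 7·15·1 = 105
Total favorable: 735
Total paths: 4^7 = 16384
P = 735/16384 = 735/16384

Answer: 735/16384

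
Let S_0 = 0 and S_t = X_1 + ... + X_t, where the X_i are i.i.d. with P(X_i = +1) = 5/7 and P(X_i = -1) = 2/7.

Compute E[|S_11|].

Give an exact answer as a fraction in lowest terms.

Answer: 198542817/40353607

Derivation:
S_11 takes values m ≡ 1 (mod 2) with |m| ≤ 11; P(S_11=m) = C(11,(11+m)/2) · (5/7)^((11+m)/2) · (2/7)^((11-m)/2).
Distribution: P(S=-11)=2048/1977326743, P(S=-9)=56320/1977326743, P(S=-7)=704000/1977326743, P(S=-5)=5280000/1977326743, P(S=-3)=26400000/1977326743, P(S=-1)=13200000/282475249, P(S=1)=33000000/282475249, P(S=3)=412500000/1977326743, P(S=5)=515625000/1977326743, P(S=7)=429687500/1977326743, P(S=9)=214843750/1977326743, P(S=11)=48828125/1977326743
E[|S_11|] = Σ_m |m|·P(S_11=m) = 198542817/40353607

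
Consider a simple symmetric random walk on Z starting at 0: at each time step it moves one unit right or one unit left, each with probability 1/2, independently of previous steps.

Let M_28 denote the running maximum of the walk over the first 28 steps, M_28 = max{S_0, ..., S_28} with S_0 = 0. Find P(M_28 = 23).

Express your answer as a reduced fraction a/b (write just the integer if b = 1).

Answer: 189/134217728

Derivation:
Let M_28 = max(S_0,...,S_28). Use the reflection principle: for j ≥ 1, #{paths with M_28 ≥ j} = #{S_28 ≥ j} + #{S_28 ≥ j+1}.
By reflection, #{M_28 ≥ 23} = #{S_28 ≥ 23} + #{S_28 ≥ 24} = 407 + 407 = 814.
#{M_28 ≥ 24} = #{S_28 ≥ 24} + #{S_28 ≥ 25} = 407 + 29 = 436.
#{M_28 = 23} = 814 - 436 = 378.
P(M_28 = 23) = 378/268435456 = 189/134217728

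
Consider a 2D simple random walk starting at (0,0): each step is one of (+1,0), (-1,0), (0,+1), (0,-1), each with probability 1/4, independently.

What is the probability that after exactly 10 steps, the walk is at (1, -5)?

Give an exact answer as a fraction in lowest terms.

Let h be the number of horizontal steps (so 10-h are vertical). To end at (1,-5) need (h+1)/2 right-steps and ((10-h)-5)/2 up-steps.
Sum over h with 1 ≤ h ≤ 5, h ≡ 1 (mod 2), 10-h ≡ 1 (mod 2):
h=1: C(10,1)·C(1,1)·C(9,2) = 10·1·36 = 360
h=3: C(10,3)·C(3,2)·C(7,1) = 120·3·7 = 2520
h=5: C(10,5)·C(5,3)·C(5,0) = 252·10·1 = 2520
Total favorable: 5400
Total paths: 4^10 = 1048576
P = 5400/1048576 = 675/131072

Answer: 675/131072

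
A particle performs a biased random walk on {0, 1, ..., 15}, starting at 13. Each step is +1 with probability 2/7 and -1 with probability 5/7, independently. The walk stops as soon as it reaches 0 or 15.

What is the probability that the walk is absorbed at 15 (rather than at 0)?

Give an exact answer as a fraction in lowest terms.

Biased walk: p = 2/7, q = 5/7, r = q/p = 5/2
Gambler's ruin: P(hit 15 before 0 | start at 13) = (1 - r^a)/(1 - r^N)
r^13 = 1220703125/8192; r^15 = 30517578125/32768
P = (1 - 1220703125/8192) / (1 - 30517578125/32768) = -1220694933/8192 / -30517545357/32768 = 1627593244/10172515119

Answer: 1627593244/10172515119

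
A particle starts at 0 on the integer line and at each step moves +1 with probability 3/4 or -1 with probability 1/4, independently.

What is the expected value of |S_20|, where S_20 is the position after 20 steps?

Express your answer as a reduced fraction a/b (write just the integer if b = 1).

Answer: 688595264765/68719476736

Derivation:
S_20 takes values m ≡ 0 (mod 2) with |m| ≤ 20; P(S_20=m) = C(20,(20+m)/2) · (3/4)^((20+m)/2) · (1/4)^((20-m)/2).
Distribution: P(S=-20)=1/1099511627776, P(S=-18)=15/274877906944, P(S=-16)=855/549755813888, P(S=-14)=7695/274877906944, P(S=-12)=392445/1099511627776, P(S=-10)=235467/68719476736, P(S=-8)=3532005/137438953472, P(S=-6)=10596015/68719476736, P(S=-4)=413244585/549755813888, P(S=-2)=413244585/137438953472, P(S=0)=2727414261/274877906944, P(S=2)=3719201265/137438953472, P(S=4)=33472811385/549755813888, P(S=6)=7724494935/68719476736, P(S=8)=23173484805/137438953472, P(S=10)=13904090883/68719476736, P(S=12)=208561363245/1099511627776, P(S=14)=36804946455/274877906944, P(S=16)=36804946455/549755813888, P(S=18)=5811307335/274877906944, P(S=20)=3486784401/1099511627776
E[|S_20|] = Σ_m |m|·P(S_20=m) = 688595264765/68719476736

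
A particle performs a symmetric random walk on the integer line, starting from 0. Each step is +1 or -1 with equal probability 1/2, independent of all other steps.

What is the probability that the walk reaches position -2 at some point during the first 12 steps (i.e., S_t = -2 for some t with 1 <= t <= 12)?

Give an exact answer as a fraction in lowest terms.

Count via complement. Let g(t,s) = #length-t paths at position s with S_1..S_t all ≠ -2.
g(t,s) = g(t-1,s-1) + g(t-1,s+1) for s ≠ -2; g(t,-2) = 0.
t=0: g(0,0)=1
t=1: g(1,-1)=1 g(1,1)=1
t=2: g(2,0)=2 g(2,2)=1
t=3: g(3,-1)=2 g(3,1)=3 g(3,3)=1
t=4: g(4,0)=5 g(4,2)=4 g(4,4)=1
t=5: g(5,-1)=5 g(5,1)=9 g(5,3)=5 g(5,5)=1
t=6: g(6,0)=14 g(6,2)=14 g(6,4)=6 g(6,6)=1
t=7: g(7,-1)=14 g(7,1)=28 g(7,3)=20 g(7,5)=7 g(7,7)=1
t=8: g(8,0)=42 g(8,2)=48 g(8,4)=27 g(8,6)=8 g(8,8)=1
t=9: g(9,-1)=42 g(9,1)=90 g(9,3)=75 g(9,5)=35 g(9,7)=9 g(9,9)=1
t=10: g(10,0)=132 g(10,2)=165 g(10,4)=110 g(10,6)=44 g(10,8)=10 g(10,10)=1
t=11: g(11,-1)=132 g(11,1)=297 g(11,3)=275 g(11,5)=154 g(11,7)=54 g(11,9)=11 g(11,11)=1
t=12: g(12,0)=429 g(12,2)=572 g(12,4)=429 g(12,6)=208 g(12,8)=65 g(12,10)=12 g(12,12)=1
Paths never hitting -2: Σ_s g(12,s) = 1716
Paths hitting -2: 2^12 - 1716 = 2380
P = 2380/4096 = 595/1024

Answer: 595/1024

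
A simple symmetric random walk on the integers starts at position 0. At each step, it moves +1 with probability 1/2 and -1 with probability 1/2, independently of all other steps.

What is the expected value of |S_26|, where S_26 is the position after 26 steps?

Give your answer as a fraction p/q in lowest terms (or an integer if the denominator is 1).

Answer: 16900975/4194304

Derivation:
S_26 takes values m ≡ 0 (mod 2) with |m| ≤ 26; P(S_26=m) = C(26,(26+m)/2)/2^26.
Total paths: 2^26 = 67108864
Distribution: P(S=-26)=1/67108864, P(S=-24)=26/67108864, P(S=-22)=325/67108864, P(S=-20)=2600/67108864, P(S=-18)=14950/67108864, P(S=-16)=65780/67108864, P(S=-14)=230230/67108864, P(S=-12)=657800/67108864, P(S=-10)=1562275/67108864, P(S=-8)=3124550/67108864, P(S=-6)=5311735/67108864, P(S=-4)=7726160/67108864, P(S=-2)=9657700/67108864, P(S=0)=10400600/67108864, P(S=2)=9657700/67108864, P(S=4)=7726160/67108864, P(S=6)=5311735/67108864, P(S=8)=3124550/67108864, P(S=10)=1562275/67108864, P(S=12)=657800/67108864, P(S=14)=230230/67108864, P(S=16)=65780/67108864, P(S=18)=14950/67108864, P(S=20)=2600/67108864, P(S=22)=325/67108864, P(S=24)=26/67108864, P(S=26)=1/67108864
E[|S_26|] = Σ_m |m|·P(S_26=m) = 270415600/67108864 = 16900975/4194304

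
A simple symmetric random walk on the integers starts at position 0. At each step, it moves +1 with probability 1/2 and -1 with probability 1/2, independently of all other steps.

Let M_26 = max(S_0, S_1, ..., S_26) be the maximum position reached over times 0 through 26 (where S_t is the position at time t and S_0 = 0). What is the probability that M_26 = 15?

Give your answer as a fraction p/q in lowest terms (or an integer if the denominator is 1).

Answer: 16445/16777216

Derivation:
Let M_26 = max(S_0,...,S_26). Use the reflection principle: for j ≥ 1, #{paths with M_26 ≥ j} = #{S_26 ≥ j} + #{S_26 ≥ j+1}.
By reflection, #{M_26 ≥ 15} = #{S_26 ≥ 15} + #{S_26 ≥ 16} = 83682 + 83682 = 167364.
#{M_26 ≥ 16} = #{S_26 ≥ 16} + #{S_26 ≥ 17} = 83682 + 17902 = 101584.
#{M_26 = 15} = 167364 - 101584 = 65780.
P(M_26 = 15) = 65780/67108864 = 16445/16777216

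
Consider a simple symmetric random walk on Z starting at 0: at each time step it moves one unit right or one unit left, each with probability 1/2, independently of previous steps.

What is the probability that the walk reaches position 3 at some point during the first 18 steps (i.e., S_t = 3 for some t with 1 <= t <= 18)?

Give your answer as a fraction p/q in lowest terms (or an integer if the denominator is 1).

Answer: 15751/32768

Derivation:
Count via complement. Let g(t,s) = #length-t paths at position s with S_1..S_t all ≠ 3.
g(t,s) = g(t-1,s-1) + g(t-1,s+1) for s ≠ 3; g(t,3) = 0.
t=0: g(0,0)=1
t=1: g(1,-1)=1 g(1,1)=1
t=2: g(2,-2)=1 g(2,0)=2 g(2,2)=1
t=3: g(3,-3)=1 g(3,-1)=3 g(3,1)=3
t=4: g(4,-4)=1 g(4,-2)=4 g(4,0)=6 g(4,2)=3
t=5: g(5,-5)=1 g(5,-3)=5 g(5,-1)=10 g(5,1)=9
t=6: g(6,-6)=1 g(6,-4)=6 g(6,-2)=15 g(6,0)=19 g(6,2)=9
t=7: g(7,-7)=1 g(7,-5)=7 g(7,-3)=21 g(7,-1)=34 g(7,1)=28
t=8: g(8,-8)=1 g(8,-6)=8 g(8,-4)=28 g(8,-2)=55 g(8,0)=62 g(8,2)=28
t=9: g(9,-9)=1 g(9,-7)=9 g(9,-5)=36 g(9,-3)=83 g(9,-1)=117 g(9,1)=90
t=10: g(10,-10)=1 g(10,-8)=10 g(10,-6)=45 g(10,-4)=119 g(10,-2)=200 g(10,0)=207 g(10,2)=90
t=11: g(11,-11)=1 g(11,-9)=11 g(11,-7)=55 g(11,-5)=164 g(11,-3)=319 g(11,-1)=407 g(11,1)=297
t=12: g(12,-12)=1 g(12,-10)=12 g(12,-8)=66 g(12,-6)=219 g(12,-4)=483 g(12,-2)=726 g(12,0)=704 g(12,2)=297
t=13: g(13,-13)=1 g(13,-11)=13 g(13,-9)=78 g(13,-7)=285 g(13,-5)=702 g(13,-3)=1209 g(13,-1)=1430 g(13,1)=1001
t=14: g(14,-14)=1 g(14,-12)=14 g(14,-10)=91 g(14,-8)=363 g(14,-6)=987 g(14,-4)=1911 g(14,-2)=2639 g(14,0)=2431 g(14,2)=1001
t=15: g(15,-15)=1 g(15,-13)=15 g(15,-11)=105 g(15,-9)=454 g(15,-7)=1350 g(15,-5)=2898 g(15,-3)=4550 g(15,-1)=5070 g(15,1)=3432
t=16: g(16,-16)=1 g(16,-14)=16 g(16,-12)=120 g(16,-10)=559 g(16,-8)=1804 g(16,-6)=4248 g(16,-4)=7448 g(16,-2)=9620 g(16,0)=8502 g(16,2)=3432
t=17: g(17,-17)=1 g(17,-15)=17 g(17,-13)=136 g(17,-11)=679 g(17,-9)=2363 g(17,-7)=6052 g(17,-5)=11696 g(17,-3)=17068 g(17,-1)=18122 g(17,1)=11934
t=18: g(18,-18)=1 g(18,-16)=18 g(18,-14)=153 g(18,-12)=815 g(18,-10)=3042 g(18,-8)=8415 g(18,-6)=17748 g(18,-4)=28764 g(18,-2)=35190 g(18,0)=30056 g(18,2)=11934
Paths never hitting 3: Σ_s g(18,s) = 136136
Paths hitting 3: 2^18 - 136136 = 126008
P = 126008/262144 = 15751/32768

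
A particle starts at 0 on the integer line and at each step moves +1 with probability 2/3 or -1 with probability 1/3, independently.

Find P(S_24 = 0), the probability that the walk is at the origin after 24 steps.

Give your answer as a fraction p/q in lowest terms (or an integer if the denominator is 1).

To be at 0 after 24 steps: need exactly 12 steps of +1 and 12 of -1.
Number of such sequences: C(24,12) = 2704156
Each has probability (2/3)^12 · (1/3)^12 = 4096/282429536481
P = 2704156 · 4096/282429536481 = 11076222976/282429536481

Answer: 11076222976/282429536481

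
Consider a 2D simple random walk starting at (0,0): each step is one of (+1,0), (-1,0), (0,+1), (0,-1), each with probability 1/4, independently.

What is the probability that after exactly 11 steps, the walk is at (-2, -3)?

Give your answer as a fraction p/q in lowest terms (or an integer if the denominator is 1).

Answer: 38115/2097152

Derivation:
Let h be the number of horizontal steps (so 11-h are vertical). To end at (-2,-3) need (h-2)/2 right-steps and ((11-h)-3)/2 up-steps.
Sum over h with 2 ≤ h ≤ 8, h ≡ 0 (mod 2), 11-h ≡ 1 (mod 2):
h=2: C(11,2)·C(2,0)·C(9,3) = 55·1·84 = 4620
h=4: C(11,4)·C(4,1)·C(7,2) = 330·4·21 = 27720
h=6: C(11,6)·C(6,2)·C(5,1) = 462·15·5 = 34650
h=8: C(11,8)·C(8,3)·C(3,0) = 165·56·1 = 9240
Total favorable: 76230
Total paths: 4^11 = 4194304
P = 76230/4194304 = 38115/2097152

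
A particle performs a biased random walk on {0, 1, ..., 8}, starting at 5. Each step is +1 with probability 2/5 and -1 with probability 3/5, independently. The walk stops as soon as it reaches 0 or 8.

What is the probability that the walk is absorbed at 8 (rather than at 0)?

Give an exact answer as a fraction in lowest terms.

Answer: 1688/6305

Derivation:
Biased walk: p = 2/5, q = 3/5, r = q/p = 3/2
Gambler's ruin: P(hit 8 before 0 | start at 5) = (1 - r^a)/(1 - r^N)
r^5 = 243/32; r^8 = 6561/256
P = (1 - 243/32) / (1 - 6561/256) = -211/32 / -6305/256 = 1688/6305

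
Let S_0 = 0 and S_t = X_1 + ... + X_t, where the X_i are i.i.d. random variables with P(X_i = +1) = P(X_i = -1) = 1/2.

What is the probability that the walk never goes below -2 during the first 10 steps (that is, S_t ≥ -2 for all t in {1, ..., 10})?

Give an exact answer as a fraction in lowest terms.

Let f(t,s) = #length-t paths at position s with S_1..S_t all ≥ -2.
f(t,s) = f(t-1,s-1) + f(t-1,s+1) for s ≥ -2; f(t,s) = 0 for s < -2.
t=0: f(0,0)=1
t=1: f(1,-1)=1 f(1,1)=1
t=2: f(2,-2)=1 f(2,0)=2 f(2,2)=1
t=3: f(3,-1)=3 f(3,1)=3 f(3,3)=1
t=4: f(4,-2)=3 f(4,0)=6 f(4,2)=4 f(4,4)=1
t=5: f(5,-1)=9 f(5,1)=10 f(5,3)=5 f(5,5)=1
t=6: f(6,-2)=9 f(6,0)=19 f(6,2)=15 f(6,4)=6 f(6,6)=1
t=7: f(7,-1)=28 f(7,1)=34 f(7,3)=21 f(7,5)=7 f(7,7)=1
t=8: f(8,-2)=28 f(8,0)=62 f(8,2)=55 f(8,4)=28 f(8,6)=8 f(8,8)=1
t=9: f(9,-1)=90 f(9,1)=117 f(9,3)=83 f(9,5)=36 f(9,7)=9 f(9,9)=1
t=10: f(10,-2)=90 f(10,0)=207 f(10,2)=200 f(10,4)=119 f(10,6)=45 f(10,8)=10 f(10,10)=1
Σ_s f(10,s) = 672
P = 672/1024 = 21/32

Answer: 21/32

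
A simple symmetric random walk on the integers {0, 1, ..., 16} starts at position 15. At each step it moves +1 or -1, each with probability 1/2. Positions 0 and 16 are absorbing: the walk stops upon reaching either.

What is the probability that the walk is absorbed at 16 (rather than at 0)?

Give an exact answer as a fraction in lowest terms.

Answer: 15/16

Derivation:
Symmetric walk (p = 1/2): the harmonic-function argument gives P(hit 16 before 0 | start at 15) = a/N.
P = 15/16 = 15/16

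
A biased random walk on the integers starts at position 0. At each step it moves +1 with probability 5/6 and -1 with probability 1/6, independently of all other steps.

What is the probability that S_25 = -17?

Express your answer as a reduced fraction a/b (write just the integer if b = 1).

To reach position -17 after 25 steps: need 4 steps of +1 and 21 steps of -1.
Number of such sequences: C(25,4) = 12650
Each has probability (5/6)^4 · (1/6)^21 = 625/28430288029929701376
P = 12650 · 625/28430288029929701376 = 3953125/14215144014964850688

Answer: 3953125/14215144014964850688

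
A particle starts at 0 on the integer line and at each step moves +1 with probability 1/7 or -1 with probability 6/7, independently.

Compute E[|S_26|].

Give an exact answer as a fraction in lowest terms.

S_26 takes values m ≡ 0 (mod 2) with |m| ≤ 26; P(S_26=m) = C(26,(26+m)/2) · (1/7)^((26+m)/2) · (6/7)^((26-m)/2).
Distribution: P(S=-26)=170581728179578208256/9387480337647754305649, P(S=-24)=739187488778172235776/9387480337647754305649, P(S=-22)=1539973934954525491200/9387480337647754305649, P(S=-20)=2053298579939367321600/9387480337647754305649, P(S=-18)=1967744472441893683200/9387480337647754305649, P(S=-16)=1443012613124055367680/9387480337647754305649, P(S=-14)=120251051093671280640/1341068619663964900807, P(S=-12)=400836836978904268800/9387480337647754305649, P(S=-10)=158664581304149606400/9387480337647754305649, P(S=-8)=52888193768049868800/9387480337647754305649, P(S=-6)=14984988234280796160/9387480337647754305649, P(S=-4)=3632724420431708160/9387480337647754305649, P(S=-2)=756817587589939200/9387480337647754305649, P(S=0)=19405579168972800/1341068619663964900807, P(S=2)=21022710766387200/9387480337647754305649, P(S=4)=2803028102184960/9387480337647754305649, P(S=6)=321180303375360/9387480337647754305649, P(S=8)=31488265036800/9387480337647754305649, P(S=10)=2624022086400/9387480337647754305649, P(S=12)=184141900800/9387480337647754305649, P(S=14)=1534515840/1341068619663964900807, P(S=16)=511505280/9387480337647754305649, P(S=18)=19375200/9387480337647754305649, P(S=20)=561600/9387480337647754305649, P(S=22)=11700/9387480337647754305649, P(S=24)=156/9387480337647754305649, P(S=26)=1/9387480337647754305649
E[|S_26|] = Σ_m |m|·P(S_26=m) = 24905575926653843191550/1341068619663964900807

Answer: 24905575926653843191550/1341068619663964900807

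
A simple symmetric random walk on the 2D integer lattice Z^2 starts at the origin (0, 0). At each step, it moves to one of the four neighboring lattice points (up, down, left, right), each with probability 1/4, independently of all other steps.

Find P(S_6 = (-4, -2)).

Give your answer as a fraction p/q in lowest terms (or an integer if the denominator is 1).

Answer: 15/4096

Derivation:
Let h be the number of horizontal steps (so 6-h are vertical). To end at (-4,-2) need (h-4)/2 right-steps and ((6-h)-2)/2 up-steps.
Sum over h with 4 ≤ h ≤ 4, h ≡ 0 (mod 2), 6-h ≡ 0 (mod 2):
h=4: C(6,4)·C(4,0)·C(2,0) = 15·1·1 = 15
Total favorable: 15
Total paths: 4^6 = 4096
P = 15/4096 = 15/4096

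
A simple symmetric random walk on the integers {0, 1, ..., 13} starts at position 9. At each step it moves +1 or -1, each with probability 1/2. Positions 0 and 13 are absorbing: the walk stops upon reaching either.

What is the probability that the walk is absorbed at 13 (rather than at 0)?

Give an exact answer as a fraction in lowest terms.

Answer: 9/13

Derivation:
Symmetric walk (p = 1/2): the harmonic-function argument gives P(hit 13 before 0 | start at 9) = a/N.
P = 9/13 = 9/13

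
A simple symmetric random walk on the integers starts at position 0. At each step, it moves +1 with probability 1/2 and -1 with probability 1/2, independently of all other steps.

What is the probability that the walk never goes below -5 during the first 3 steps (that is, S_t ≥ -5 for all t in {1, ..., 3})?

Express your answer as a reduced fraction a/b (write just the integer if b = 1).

Answer: 1

Derivation:
Let f(t,s) = #length-t paths at position s with S_1..S_t all ≥ -5.
f(t,s) = f(t-1,s-1) + f(t-1,s+1) for s ≥ -5; f(t,s) = 0 for s < -5.
t=0: f(0,0)=1
t=1: f(1,-1)=1 f(1,1)=1
t=2: f(2,-2)=1 f(2,0)=2 f(2,2)=1
t=3: f(3,-3)=1 f(3,-1)=3 f(3,1)=3 f(3,3)=1
Σ_s f(3,s) = 8
P = 8/8 = 1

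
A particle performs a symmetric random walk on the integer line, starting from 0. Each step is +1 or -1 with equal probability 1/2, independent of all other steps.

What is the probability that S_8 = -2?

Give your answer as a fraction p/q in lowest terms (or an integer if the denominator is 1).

To reach position -2 after 8 steps: need 3 steps of +1 and 5 of -1.
Favorable paths: C(8,3) = 56
Total paths: 2^8 = 256
P = 56/256 = 7/32

Answer: 7/32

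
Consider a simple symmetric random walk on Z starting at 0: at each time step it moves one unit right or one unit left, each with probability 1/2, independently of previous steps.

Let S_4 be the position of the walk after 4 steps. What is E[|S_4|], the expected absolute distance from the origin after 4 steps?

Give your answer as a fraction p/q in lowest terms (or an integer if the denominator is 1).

S_4 takes values m ≡ 0 (mod 2) with |m| ≤ 4; P(S_4=m) = C(4,(4+m)/2)/2^4.
Total paths: 2^4 = 16
Distribution: P(S=-4)=1/16, P(S=-2)=4/16, P(S=0)=6/16, P(S=2)=4/16, P(S=4)=1/16
E[|S_4|] = Σ_m |m|·P(S_4=m) = 24/16 = 3/2

Answer: 3/2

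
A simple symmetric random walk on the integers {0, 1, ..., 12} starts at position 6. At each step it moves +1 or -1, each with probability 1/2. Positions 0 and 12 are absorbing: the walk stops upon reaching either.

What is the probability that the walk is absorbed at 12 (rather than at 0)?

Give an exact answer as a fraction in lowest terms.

Answer: 1/2

Derivation:
Symmetric walk (p = 1/2): the harmonic-function argument gives P(hit 12 before 0 | start at 6) = a/N.
P = 6/12 = 1/2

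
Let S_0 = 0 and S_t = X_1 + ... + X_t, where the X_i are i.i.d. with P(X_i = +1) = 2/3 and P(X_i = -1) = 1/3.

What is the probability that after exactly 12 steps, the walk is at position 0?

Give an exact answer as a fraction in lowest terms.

Answer: 19712/177147

Derivation:
To be at 0 after 12 steps: need exactly 6 steps of +1 and 6 of -1.
Number of such sequences: C(12,6) = 924
Each has probability (2/3)^6 · (1/3)^6 = 64/531441
P = 924 · 64/531441 = 19712/177147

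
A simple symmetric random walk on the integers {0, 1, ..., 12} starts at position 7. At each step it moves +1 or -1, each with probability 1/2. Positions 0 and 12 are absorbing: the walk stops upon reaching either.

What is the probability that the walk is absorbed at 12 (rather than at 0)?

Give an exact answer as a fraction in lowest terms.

Symmetric walk (p = 1/2): the harmonic-function argument gives P(hit 12 before 0 | start at 7) = a/N.
P = 7/12 = 7/12

Answer: 7/12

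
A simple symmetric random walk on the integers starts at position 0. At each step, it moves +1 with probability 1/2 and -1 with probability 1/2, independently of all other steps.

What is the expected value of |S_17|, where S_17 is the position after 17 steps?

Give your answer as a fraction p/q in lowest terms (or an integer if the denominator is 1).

S_17 takes values m ≡ 1 (mod 2) with |m| ≤ 17; P(S_17=m) = C(17,(17+m)/2)/2^17.
Total paths: 2^17 = 131072
Distribution: P(S=-17)=1/131072, P(S=-15)=17/131072, P(S=-13)=136/131072, P(S=-11)=680/131072, P(S=-9)=2380/131072, P(S=-7)=6188/131072, P(S=-5)=12376/131072, P(S=-3)=19448/131072, P(S=-1)=24310/131072, P(S=1)=24310/131072, P(S=3)=19448/131072, P(S=5)=12376/131072, P(S=7)=6188/131072, P(S=9)=2380/131072, P(S=11)=680/131072, P(S=13)=136/131072, P(S=15)=17/131072, P(S=17)=1/131072
E[|S_17|] = Σ_m |m|·P(S_17=m) = 437580/131072 = 109395/32768

Answer: 109395/32768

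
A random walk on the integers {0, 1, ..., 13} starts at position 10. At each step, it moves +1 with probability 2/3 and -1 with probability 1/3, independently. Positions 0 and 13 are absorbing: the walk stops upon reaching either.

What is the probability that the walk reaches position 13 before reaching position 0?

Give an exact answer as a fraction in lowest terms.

Biased walk: p = 2/3, q = 1/3, r = q/p = 1/2
Gambler's ruin: P(hit 13 before 0 | start at 10) = (1 - r^a)/(1 - r^N)
r^10 = 1/1024; r^13 = 1/8192
P = (1 - 1/1024) / (1 - 1/8192) = 1023/1024 / 8191/8192 = 8184/8191

Answer: 8184/8191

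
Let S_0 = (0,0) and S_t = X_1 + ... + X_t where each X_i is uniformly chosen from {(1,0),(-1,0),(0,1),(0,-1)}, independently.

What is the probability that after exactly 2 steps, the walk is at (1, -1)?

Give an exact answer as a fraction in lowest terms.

Answer: 1/8

Derivation:
Let h be the number of horizontal steps (so 2-h are vertical). To end at (1,-1) need (h+1)/2 right-steps and ((2-h)-1)/2 up-steps.
Sum over h with 1 ≤ h ≤ 1, h ≡ 1 (mod 2), 2-h ≡ 1 (mod 2):
h=1: C(2,1)·C(1,1)·C(1,0) = 2·1·1 = 2
Total favorable: 2
Total paths: 4^2 = 16
P = 2/16 = 1/8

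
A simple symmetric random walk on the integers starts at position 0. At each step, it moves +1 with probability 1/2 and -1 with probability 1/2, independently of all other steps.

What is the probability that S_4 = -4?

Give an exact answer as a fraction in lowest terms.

Answer: 1/16

Derivation:
To reach position -4 after 4 steps: need 0 steps of +1 and 4 of -1.
Favorable paths: C(4,0) = 1
Total paths: 2^4 = 16
P = 1/16 = 1/16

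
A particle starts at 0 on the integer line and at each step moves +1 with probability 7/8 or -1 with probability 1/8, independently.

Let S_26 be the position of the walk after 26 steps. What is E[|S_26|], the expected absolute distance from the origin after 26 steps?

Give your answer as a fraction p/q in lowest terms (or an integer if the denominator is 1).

Answer: 368344627984685724826831/18889465931478580854784

Derivation:
S_26 takes values m ≡ 0 (mod 2) with |m| ≤ 26; P(S_26=m) = C(26,(26+m)/2) · (7/8)^((26+m)/2) · (1/8)^((26-m)/2).
Distribution: P(S=-26)=1/302231454903657293676544, P(S=-24)=91/151115727451828646838272, P(S=-22)=15925/302231454903657293676544, P(S=-20)=111475/37778931862957161709568, P(S=-18)=17947475/151115727451828646838272, P(S=-16)=276391115/75557863725914323419136, P(S=-14)=13543164635/151115727451828646838272, P(S=-12)=67715823175/37778931862957161709568, P(S=-10)=9006204482275/302231454903657293676544, P(S=-8)=63043431375925/151115727451828646838272, P(S=-6)=1500433666747015/302231454903657293676544, P(S=-4)=954821424293555/18889465931478580854784, P(S=-2)=33418749850274425/75557863725914323419136, P(S=0)=125962980204880525/37778931862957161709568, P(S=2)=1637518742663446825/75557863725914323419136, P(S=4)=2292526239728825555/18889465931478580854784, P(S=6)=176524520459119567735/302231454903657293676544, P(S=8)=363432836239363815925/151115727451828646838272, P(S=10)=2544029853675546711475/302231454903657293676544, P(S=12)=937274156617306683175/37778931862957161709568, P(S=14)=9185286734849605495115/151115727451828646838272, P(S=16)=9185286734849605495115/75557863725914323419136, P(S=18)=29225912338157835666275/151115727451828646838272, P(S=20)=8894842885526297811475/37778931862957161709568, P(S=22)=62263900198684084680325/302231454903657293676544, P(S=24)=17433892055631543710491/151115727451828646838272, P(S=26)=9387480337647754305649/302231454903657293676544
E[|S_26|] = Σ_m |m|·P(S_26=m) = 368344627984685724826831/18889465931478580854784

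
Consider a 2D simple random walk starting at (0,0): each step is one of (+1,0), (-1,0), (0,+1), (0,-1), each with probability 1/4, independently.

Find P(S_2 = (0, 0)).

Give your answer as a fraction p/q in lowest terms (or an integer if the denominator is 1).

Answer: 1/4

Derivation:
Let h be the number of horizontal steps (so 2-h are vertical). To end at (0,0) need (h+0)/2 right-steps and ((2-h)+0)/2 up-steps.
Sum over h with 0 ≤ h ≤ 2, h ≡ 0 (mod 2), 2-h ≡ 0 (mod 2):
h=0: C(2,0)·C(0,0)·C(2,1) = 1·1·2 = 2
h=2: C(2,2)·C(2,1)·C(0,0) = 1·2·1 = 2
Total favorable: 4
Total paths: 4^2 = 16
P = 4/16 = 1/4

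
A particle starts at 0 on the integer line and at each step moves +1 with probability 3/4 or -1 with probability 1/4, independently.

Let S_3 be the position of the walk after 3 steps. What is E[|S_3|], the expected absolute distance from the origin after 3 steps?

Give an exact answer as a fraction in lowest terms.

Answer: 15/8

Derivation:
S_3 takes values m ≡ 1 (mod 2) with |m| ≤ 3; P(S_3=m) = C(3,(3+m)/2) · (3/4)^((3+m)/2) · (1/4)^((3-m)/2).
Distribution: P(S=-3)=1/64, P(S=-1)=9/64, P(S=1)=27/64, P(S=3)=27/64
E[|S_3|] = Σ_m |m|·P(S_3=m) = 15/8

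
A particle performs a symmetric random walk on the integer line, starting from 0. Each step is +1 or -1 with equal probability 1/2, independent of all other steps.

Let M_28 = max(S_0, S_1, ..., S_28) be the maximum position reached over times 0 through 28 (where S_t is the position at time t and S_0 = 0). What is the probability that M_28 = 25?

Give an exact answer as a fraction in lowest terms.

Answer: 7/67108864

Derivation:
Let M_28 = max(S_0,...,S_28). Use the reflection principle: for j ≥ 1, #{paths with M_28 ≥ j} = #{S_28 ≥ j} + #{S_28 ≥ j+1}.
By reflection, #{M_28 ≥ 25} = #{S_28 ≥ 25} + #{S_28 ≥ 26} = 29 + 29 = 58.
#{M_28 ≥ 26} = #{S_28 ≥ 26} + #{S_28 ≥ 27} = 29 + 1 = 30.
#{M_28 = 25} = 58 - 30 = 28.
P(M_28 = 25) = 28/268435456 = 7/67108864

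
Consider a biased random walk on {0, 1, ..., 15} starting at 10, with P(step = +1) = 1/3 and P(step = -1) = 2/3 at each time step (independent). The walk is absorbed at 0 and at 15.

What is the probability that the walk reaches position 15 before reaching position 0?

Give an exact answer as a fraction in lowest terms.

Biased walk: p = 1/3, q = 2/3, r = q/p = 2
Gambler's ruin: P(hit 15 before 0 | start at 10) = (1 - r^a)/(1 - r^N)
r^10 = 1024; r^15 = 32768
P = (1 - 1024) / (1 - 32768) = -1023 / -32767 = 33/1057

Answer: 33/1057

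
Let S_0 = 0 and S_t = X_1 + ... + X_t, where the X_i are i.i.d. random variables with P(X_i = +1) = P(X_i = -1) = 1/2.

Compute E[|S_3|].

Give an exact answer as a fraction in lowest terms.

Answer: 3/2

Derivation:
S_3 takes values m ≡ 1 (mod 2) with |m| ≤ 3; P(S_3=m) = C(3,(3+m)/2)/2^3.
Total paths: 2^3 = 8
Distribution: P(S=-3)=1/8, P(S=-1)=3/8, P(S=1)=3/8, P(S=3)=1/8
E[|S_3|] = Σ_m |m|·P(S_3=m) = 12/8 = 3/2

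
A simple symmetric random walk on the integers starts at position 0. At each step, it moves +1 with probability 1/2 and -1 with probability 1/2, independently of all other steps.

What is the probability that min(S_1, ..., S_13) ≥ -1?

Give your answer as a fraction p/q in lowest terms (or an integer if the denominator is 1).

Answer: 429/1024

Derivation:
Let f(t,s) = #length-t paths at position s with S_1..S_t all ≥ -1.
f(t,s) = f(t-1,s-1) + f(t-1,s+1) for s ≥ -1; f(t,s) = 0 for s < -1.
t=0: f(0,0)=1
t=1: f(1,-1)=1 f(1,1)=1
t=2: f(2,0)=2 f(2,2)=1
t=3: f(3,-1)=2 f(3,1)=3 f(3,3)=1
t=4: f(4,0)=5 f(4,2)=4 f(4,4)=1
t=5: f(5,-1)=5 f(5,1)=9 f(5,3)=5 f(5,5)=1
t=6: f(6,0)=14 f(6,2)=14 f(6,4)=6 f(6,6)=1
t=7: f(7,-1)=14 f(7,1)=28 f(7,3)=20 f(7,5)=7 f(7,7)=1
t=8: f(8,0)=42 f(8,2)=48 f(8,4)=27 f(8,6)=8 f(8,8)=1
t=9: f(9,-1)=42 f(9,1)=90 f(9,3)=75 f(9,5)=35 f(9,7)=9 f(9,9)=1
t=10: f(10,0)=132 f(10,2)=165 f(10,4)=110 f(10,6)=44 f(10,8)=10 f(10,10)=1
t=11: f(11,-1)=132 f(11,1)=297 f(11,3)=275 f(11,5)=154 f(11,7)=54 f(11,9)=11 f(11,11)=1
t=12: f(12,0)=429 f(12,2)=572 f(12,4)=429 f(12,6)=208 f(12,8)=65 f(12,10)=12 f(12,12)=1
t=13: f(13,-1)=429 f(13,1)=1001 f(13,3)=1001 f(13,5)=637 f(13,7)=273 f(13,9)=77 f(13,11)=13 f(13,13)=1
Σ_s f(13,s) = 3432
P = 3432/8192 = 429/1024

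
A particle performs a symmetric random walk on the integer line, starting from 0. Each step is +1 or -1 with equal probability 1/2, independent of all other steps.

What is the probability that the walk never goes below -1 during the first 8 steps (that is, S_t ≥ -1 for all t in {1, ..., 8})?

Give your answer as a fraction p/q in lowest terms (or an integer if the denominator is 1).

Let f(t,s) = #length-t paths at position s with S_1..S_t all ≥ -1.
f(t,s) = f(t-1,s-1) + f(t-1,s+1) for s ≥ -1; f(t,s) = 0 for s < -1.
t=0: f(0,0)=1
t=1: f(1,-1)=1 f(1,1)=1
t=2: f(2,0)=2 f(2,2)=1
t=3: f(3,-1)=2 f(3,1)=3 f(3,3)=1
t=4: f(4,0)=5 f(4,2)=4 f(4,4)=1
t=5: f(5,-1)=5 f(5,1)=9 f(5,3)=5 f(5,5)=1
t=6: f(6,0)=14 f(6,2)=14 f(6,4)=6 f(6,6)=1
t=7: f(7,-1)=14 f(7,1)=28 f(7,3)=20 f(7,5)=7 f(7,7)=1
t=8: f(8,0)=42 f(8,2)=48 f(8,4)=27 f(8,6)=8 f(8,8)=1
Σ_s f(8,s) = 126
P = 126/256 = 63/128

Answer: 63/128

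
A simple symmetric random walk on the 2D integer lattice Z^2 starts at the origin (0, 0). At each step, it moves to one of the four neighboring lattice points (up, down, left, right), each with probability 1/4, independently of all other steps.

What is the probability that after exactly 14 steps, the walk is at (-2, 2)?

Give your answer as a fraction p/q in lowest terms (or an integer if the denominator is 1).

Answer: 429429/16777216

Derivation:
Let h be the number of horizontal steps (so 14-h are vertical). To end at (-2,2) need (h-2)/2 right-steps and ((14-h)+2)/2 up-steps.
Sum over h with 2 ≤ h ≤ 12, h ≡ 0 (mod 2), 14-h ≡ 0 (mod 2):
h=2: C(14,2)·C(2,0)·C(12,7) = 91·1·792 = 72072
h=4: C(14,4)·C(4,1)·C(10,6) = 1001·4·210 = 840840
h=6: C(14,6)·C(6,2)·C(8,5) = 3003·15·56 = 2522520
h=8: C(14,8)·C(8,3)·C(6,4) = 3003·56·15 = 2522520
h=10: C(14,10)·C(10,4)·C(4,3) = 1001·210·4 = 840840
h=12: C(14,12)·C(12,5)·C(2,2) = 91·792·1 = 72072
Total favorable: 6870864
Total paths: 4^14 = 268435456
P = 6870864/268435456 = 429429/16777216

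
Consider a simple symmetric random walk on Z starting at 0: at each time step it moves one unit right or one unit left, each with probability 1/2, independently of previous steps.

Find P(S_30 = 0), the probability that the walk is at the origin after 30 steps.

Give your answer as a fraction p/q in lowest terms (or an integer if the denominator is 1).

To return to 0 after 30 steps: need exactly 15 steps of +1 and 15 of -1.
Favorable paths: C(30,15) = 155117520
Total paths: 2^30 = 1073741824
P = 155117520/1073741824 = 9694845/67108864

Answer: 9694845/67108864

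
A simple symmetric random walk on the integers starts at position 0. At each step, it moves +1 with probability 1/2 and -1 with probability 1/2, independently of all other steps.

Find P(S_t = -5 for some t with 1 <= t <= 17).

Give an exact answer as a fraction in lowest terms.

Count via complement. Let g(t,s) = #length-t paths at position s with S_1..S_t all ≠ -5.
g(t,s) = g(t-1,s-1) + g(t-1,s+1) for s ≠ -5; g(t,-5) = 0.
t=0: g(0,0)=1
t=1: g(1,-1)=1 g(1,1)=1
t=2: g(2,-2)=1 g(2,0)=2 g(2,2)=1
t=3: g(3,-3)=1 g(3,-1)=3 g(3,1)=3 g(3,3)=1
t=4: g(4,-4)=1 g(4,-2)=4 g(4,0)=6 g(4,2)=4 g(4,4)=1
t=5: g(5,-3)=5 g(5,-1)=10 g(5,1)=10 g(5,3)=5 g(5,5)=1
t=6: g(6,-4)=5 g(6,-2)=15 g(6,0)=20 g(6,2)=15 g(6,4)=6 g(6,6)=1
t=7: g(7,-3)=20 g(7,-1)=35 g(7,1)=35 g(7,3)=21 g(7,5)=7 g(7,7)=1
t=8: g(8,-4)=20 g(8,-2)=55 g(8,0)=70 g(8,2)=56 g(8,4)=28 g(8,6)=8 g(8,8)=1
t=9: g(9,-3)=75 g(9,-1)=125 g(9,1)=126 g(9,3)=84 g(9,5)=36 g(9,7)=9 g(9,9)=1
t=10: g(10,-4)=75 g(10,-2)=200 g(10,0)=251 g(10,2)=210 g(10,4)=120 g(10,6)=45 g(10,8)=10 g(10,10)=1
t=11: g(11,-3)=275 g(11,-1)=451 g(11,1)=461 g(11,3)=330 g(11,5)=165 g(11,7)=55 g(11,9)=11 g(11,11)=1
t=12: g(12,-4)=275 g(12,-2)=726 g(12,0)=912 g(12,2)=791 g(12,4)=495 g(12,6)=220 g(12,8)=66 g(12,10)=12 g(12,12)=1
t=13: g(13,-3)=1001 g(13,-1)=1638 g(13,1)=1703 g(13,3)=1286 g(13,5)=715 g(13,7)=286 g(13,9)=78 g(13,11)=13 g(13,13)=1
t=14: g(14,-4)=1001 g(14,-2)=2639 g(14,0)=3341 g(14,2)=2989 g(14,4)=2001 g(14,6)=1001 g(14,8)=364 g(14,10)=91 g(14,12)=14 g(14,14)=1
t=15: g(15,-3)=3640 g(15,-1)=5980 g(15,1)=6330 g(15,3)=4990 g(15,5)=3002 g(15,7)=1365 g(15,9)=455 g(15,11)=105 g(15,13)=15 g(15,15)=1
t=16: g(16,-4)=3640 g(16,-2)=9620 g(16,0)=12310 g(16,2)=11320 g(16,4)=7992 g(16,6)=4367 g(16,8)=1820 g(16,10)=560 g(16,12)=120 g(16,14)=16 g(16,16)=1
t=17: g(17,-3)=13260 g(17,-1)=21930 g(17,1)=23630 g(17,3)=19312 g(17,5)=12359 g(17,7)=6187 g(17,9)=2380 g(17,11)=680 g(17,13)=136 g(17,15)=17 g(17,17)=1
Paths never hitting -5: Σ_s g(17,s) = 99892
Paths hitting -5: 2^17 - 99892 = 31180
P = 31180/131072 = 7795/32768

Answer: 7795/32768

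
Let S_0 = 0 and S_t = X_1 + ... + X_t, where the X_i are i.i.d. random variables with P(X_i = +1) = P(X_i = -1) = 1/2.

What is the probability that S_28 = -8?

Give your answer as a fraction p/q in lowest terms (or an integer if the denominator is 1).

To reach position -8 after 28 steps: need 10 steps of +1 and 18 of -1.
Favorable paths: C(28,10) = 13123110
Total paths: 2^28 = 268435456
P = 13123110/268435456 = 6561555/134217728

Answer: 6561555/134217728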